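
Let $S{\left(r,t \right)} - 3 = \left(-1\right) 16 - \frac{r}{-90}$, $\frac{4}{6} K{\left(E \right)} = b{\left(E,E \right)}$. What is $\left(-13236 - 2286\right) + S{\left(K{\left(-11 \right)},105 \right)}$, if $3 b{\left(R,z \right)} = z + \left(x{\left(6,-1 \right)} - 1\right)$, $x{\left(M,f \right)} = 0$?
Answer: $- \frac{233026}{15} \approx -15535.0$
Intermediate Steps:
$b{\left(R,z \right)} = - \frac{1}{3} + \frac{z}{3}$ ($b{\left(R,z \right)} = \frac{z + \left(0 - 1\right)}{3} = \frac{z - 1}{3} = \frac{-1 + z}{3} = - \frac{1}{3} + \frac{z}{3}$)
$K{\left(E \right)} = - \frac{1}{2} + \frac{E}{2}$ ($K{\left(E \right)} = \frac{3 \left(- \frac{1}{3} + \frac{E}{3}\right)}{2} = - \frac{1}{2} + \frac{E}{2}$)
$S{\left(r,t \right)} = -13 + \frac{r}{90}$ ($S{\left(r,t \right)} = 3 - \left(16 + \frac{r}{-90}\right) = 3 - \left(16 + r \left(- \frac{1}{90}\right)\right) = 3 - \left(16 - \frac{r}{90}\right) = 3 + \left(-16 + \frac{r}{90}\right) = -13 + \frac{r}{90}$)
$\left(-13236 - 2286\right) + S{\left(K{\left(-11 \right)},105 \right)} = \left(-13236 - 2286\right) - \left(13 - \frac{- \frac{1}{2} + \frac{1}{2} \left(-11\right)}{90}\right) = -15522 - \left(13 - \frac{- \frac{1}{2} - \frac{11}{2}}{90}\right) = -15522 + \left(-13 + \frac{1}{90} \left(-6\right)\right) = -15522 - \frac{196}{15} = - \frac{233026}{15}$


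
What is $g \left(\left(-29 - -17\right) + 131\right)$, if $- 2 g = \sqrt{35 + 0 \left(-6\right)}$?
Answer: $- \frac{119 \sqrt{35}}{2} \approx -352.01$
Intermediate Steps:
$g = - \frac{\sqrt{35}}{2}$ ($g = - \frac{\sqrt{35 + 0 \left(-6\right)}}{2} = - \frac{\sqrt{35 + 0}}{2} = - \frac{\sqrt{35}}{2} \approx -2.958$)
$g \left(\left(-29 - -17\right) + 131\right) = - \frac{\sqrt{35}}{2} \left(\left(-29 - -17\right) + 131\right) = - \frac{\sqrt{35}}{2} \left(\left(-29 + 17\right) + 131\right) = - \frac{\sqrt{35}}{2} \left(-12 + 131\right) = - \frac{\sqrt{35}}{2} \cdot 119 = - \frac{119 \sqrt{35}}{2}$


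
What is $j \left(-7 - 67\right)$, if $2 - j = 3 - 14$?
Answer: $-962$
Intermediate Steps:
$j = 13$ ($j = 2 - \left(3 - 14\right) = 2 - -11 = 2 + 11 = 13$)
$j \left(-7 - 67\right) = 13 \left(-7 - 67\right) = 13 \left(-74\right) = -962$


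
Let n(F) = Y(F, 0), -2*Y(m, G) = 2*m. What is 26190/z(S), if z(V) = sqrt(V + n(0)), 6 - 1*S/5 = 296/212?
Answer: 2619*sqrt(16165)/61 ≈ 5458.8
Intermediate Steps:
Y(m, G) = -m
S = 1220/53 (S = 30 - 1480/212 = 30 - 5*74/53 = 30 - 370/53 = 1220/53 ≈ 23.019)
n(F) = -F
z(V) = sqrt(V) (z(V) = sqrt(V - 1*0) = sqrt(V + 0) = sqrt(V))
26190/z(S) = 26190/(sqrt(1220/53)) = 26190/((2*sqrt(16165)/53)) = 26190*(sqrt(16165)/610) = 2619*sqrt(16165)/61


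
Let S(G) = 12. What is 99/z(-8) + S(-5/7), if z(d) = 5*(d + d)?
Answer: 861/80 ≈ 10.762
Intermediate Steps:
z(d) = 10*d (z(d) = 5*(2*d) = 10*d)
99/z(-8) + S(-5/7) = 99/(10*(-8)) + 12 = 99/(-80) + 12 = -1/80*99 + 12 = -99/80 + 12 = 861/80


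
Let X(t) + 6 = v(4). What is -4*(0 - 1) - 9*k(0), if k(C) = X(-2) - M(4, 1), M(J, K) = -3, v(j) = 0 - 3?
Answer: 58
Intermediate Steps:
v(j) = -3
X(t) = -9 (X(t) = -6 - 3 = -9)
k(C) = -6 (k(C) = -9 - 1*(-3) = -9 + 3 = -6)
-4*(0 - 1) - 9*k(0) = -4*(0 - 1) - 9*(-6) = -4*(-1) + 54 = 4 + 54 = 58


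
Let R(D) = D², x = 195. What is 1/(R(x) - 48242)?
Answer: -1/10217 ≈ -9.7876e-5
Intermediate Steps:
1/(R(x) - 48242) = 1/(195² - 48242) = 1/(38025 - 48242) = 1/(-10217) = -1/10217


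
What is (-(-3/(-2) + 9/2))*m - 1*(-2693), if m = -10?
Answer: 2753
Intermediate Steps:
(-(-3/(-2) + 9/2))*m - 1*(-2693) = -(-3/(-2) + 9/2)*(-10) - 1*(-2693) = -(-3*(-1/2) + 9*(1/2))*(-10) + 2693 = -(3/2 + 9/2)*(-10) + 2693 = -1*6*(-10) + 2693 = -6*(-10) + 2693 = 60 + 2693 = 2753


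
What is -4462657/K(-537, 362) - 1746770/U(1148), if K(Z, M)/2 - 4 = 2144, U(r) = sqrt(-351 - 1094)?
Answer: -4462657/4296 + 349354*I*sqrt(5)/17 ≈ -1038.8 + 45952.0*I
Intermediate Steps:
U(r) = 17*I*sqrt(5) (U(r) = sqrt(-1445) = 17*I*sqrt(5))
K(Z, M) = 4296 (K(Z, M) = 8 + 2*2144 = 8 + 4288 = 4296)
-4462657/K(-537, 362) - 1746770/U(1148) = -4462657/4296 - 1746770*(-I*sqrt(5)/85) = -4462657*1/4296 - (-349354)*I*sqrt(5)/17 = -4462657/4296 + 349354*I*sqrt(5)/17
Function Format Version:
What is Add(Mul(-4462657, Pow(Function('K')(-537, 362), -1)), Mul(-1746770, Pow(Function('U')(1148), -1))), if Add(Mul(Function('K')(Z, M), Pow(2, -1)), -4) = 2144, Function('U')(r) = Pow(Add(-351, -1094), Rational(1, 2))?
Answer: Add(Rational(-4462657, 4296), Mul(Rational(349354, 17), I, Pow(5, Rational(1, 2)))) ≈ Add(-1038.8, Mul(45952., I))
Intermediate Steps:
Function('U')(r) = Mul(17, I, Pow(5, Rational(1, 2))) (Function('U')(r) = Pow(-1445, Rational(1, 2)) = Mul(17, I, Pow(5, Rational(1, 2))))
Function('K')(Z, M) = 4296 (Function('K')(Z, M) = Add(8, Mul(2, 2144)) = Add(8, 4288) = 4296)
Add(Mul(-4462657, Pow(Function('K')(-537, 362), -1)), Mul(-1746770, Pow(Function('U')(1148), -1))) = Add(Mul(-4462657, Pow(4296, -1)), Mul(-1746770, Pow(Mul(17, I, Pow(5, Rational(1, 2))), -1))) = Add(Mul(-4462657, Rational(1, 4296)), Mul(-1746770, Mul(Rational(-1, 85), I, Pow(5, Rational(1, 2))))) = Add(Rational(-4462657, 4296), Mul(Rational(349354, 17), I, Pow(5, Rational(1, 2))))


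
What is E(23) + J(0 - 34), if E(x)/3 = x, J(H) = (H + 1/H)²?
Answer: 1418413/1156 ≈ 1227.0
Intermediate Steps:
E(x) = 3*x
E(23) + J(0 - 34) = 3*23 + (1 + (0 - 34)²)²/(0 - 34)² = 69 + (1 + (-34)²)²/(-34)² = 69 + (1 + 1156)²/1156 = 69 + (1/1156)*1157² = 69 + (1/1156)*1338649 = 69 + 1338649/1156 = 1418413/1156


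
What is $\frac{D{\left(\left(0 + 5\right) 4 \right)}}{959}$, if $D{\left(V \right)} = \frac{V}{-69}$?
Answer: $- \frac{20}{66171} \approx -0.00030225$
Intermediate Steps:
$D{\left(V \right)} = - \frac{V}{69}$ ($D{\left(V \right)} = V \left(- \frac{1}{69}\right) = - \frac{V}{69}$)
$\frac{D{\left(\left(0 + 5\right) 4 \right)}}{959} = \frac{\left(- \frac{1}{69}\right) \left(0 + 5\right) 4}{959} = - \frac{5 \cdot 4}{69} \cdot \frac{1}{959} = \left(- \frac{1}{69}\right) 20 \cdot \frac{1}{959} = \left(- \frac{20}{69}\right) \frac{1}{959} = - \frac{20}{66171}$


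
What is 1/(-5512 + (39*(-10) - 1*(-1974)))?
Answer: -1/3928 ≈ -0.00025458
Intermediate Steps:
1/(-5512 + (39*(-10) - 1*(-1974))) = 1/(-5512 + (-390 + 1974)) = 1/(-5512 + 1584) = 1/(-3928) = -1/3928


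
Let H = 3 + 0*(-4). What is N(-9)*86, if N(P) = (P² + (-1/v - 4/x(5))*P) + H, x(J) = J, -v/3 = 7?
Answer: 273222/35 ≈ 7806.3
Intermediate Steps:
v = -21 (v = -3*7 = -21)
H = 3 (H = 3 + 0 = 3)
N(P) = 3 + P² - 79*P/105 (N(P) = (P² + (-1/(-21) - 4/5)*P) + 3 = (P² + (-1*(-1/21) - 4*⅕)*P) + 3 = (P² + (1/21 - ⅘)*P) + 3 = (P² - 79*P/105) + 3 = 3 + P² - 79*P/105)
N(-9)*86 = (3 + (-9)² - 79/105*(-9))*86 = (3 + 81 + 237/35)*86 = (3177/35)*86 = 273222/35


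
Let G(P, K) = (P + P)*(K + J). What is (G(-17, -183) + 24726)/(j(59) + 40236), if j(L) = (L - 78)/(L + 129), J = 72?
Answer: 5358000/7564349 ≈ 0.70832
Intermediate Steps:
G(P, K) = 2*P*(72 + K) (G(P, K) = (P + P)*(K + 72) = (2*P)*(72 + K) = 2*P*(72 + K))
j(L) = (-78 + L)/(129 + L)
(G(-17, -183) + 24726)/(j(59) + 40236) = (2*(-17)*(72 - 183) + 24726)/((-78 + 59)/(129 + 59) + 40236) = (2*(-17)*(-111) + 24726)/(-19/188 + 40236) = (3774 + 24726)/((1/188)*(-19) + 40236) = 28500/(-19/188 + 40236) = 28500/(7564349/188) = 28500*(188/7564349) = 5358000/7564349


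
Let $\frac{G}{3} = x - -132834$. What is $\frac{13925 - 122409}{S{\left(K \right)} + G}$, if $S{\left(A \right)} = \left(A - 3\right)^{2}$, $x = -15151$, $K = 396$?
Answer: $- \frac{54242}{253749} \approx -0.21376$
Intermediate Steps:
$G = 353049$ ($G = 3 \left(-15151 - -132834\right) = 3 \left(-15151 + 132834\right) = 3 \cdot 117683 = 353049$)
$S{\left(A \right)} = \left(-3 + A\right)^{2}$
$\frac{13925 - 122409}{S{\left(K \right)} + G} = \frac{13925 - 122409}{\left(-3 + 396\right)^{2} + 353049} = - \frac{108484}{393^{2} + 353049} = - \frac{108484}{154449 + 353049} = - \frac{108484}{507498} = \left(-108484\right) \frac{1}{507498} = - \frac{54242}{253749}$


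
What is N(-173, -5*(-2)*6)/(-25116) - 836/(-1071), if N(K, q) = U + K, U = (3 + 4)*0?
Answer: 144097/182988 ≈ 0.78747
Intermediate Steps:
U = 0 (U = 7*0 = 0)
N(K, q) = K (N(K, q) = 0 + K = K)
N(-173, -5*(-2)*6)/(-25116) - 836/(-1071) = -173/(-25116) - 836/(-1071) = -173*(-1/25116) - 836*(-1/1071) = 173/25116 + 836/1071 = 144097/182988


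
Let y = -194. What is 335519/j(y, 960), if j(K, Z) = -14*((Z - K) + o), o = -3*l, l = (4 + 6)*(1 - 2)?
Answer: -335519/16576 ≈ -20.241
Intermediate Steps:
l = -10 (l = 10*(-1) = -10)
o = 30 (o = -3*(-10) = 30)
j(K, Z) = -420 - 14*Z + 14*K (j(K, Z) = -14*((Z - K) + 30) = -14*(30 + Z - K) = -420 - 14*Z + 14*K)
335519/j(y, 960) = 335519/(-420 - 14*960 + 14*(-194)) = 335519/(-420 - 13440 - 2716) = 335519/(-16576) = 335519*(-1/16576) = -335519/16576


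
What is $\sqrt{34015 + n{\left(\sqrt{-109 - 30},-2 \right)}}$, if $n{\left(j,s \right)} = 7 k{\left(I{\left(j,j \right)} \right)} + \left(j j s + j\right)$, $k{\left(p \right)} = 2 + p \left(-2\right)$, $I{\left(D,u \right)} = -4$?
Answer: $\sqrt{34363 + i \sqrt{139}} \approx 185.37 + 0.0318 i$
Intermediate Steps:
$k{\left(p \right)} = 2 - 2 p$
$n{\left(j,s \right)} = 70 + j + s j^{2}$ ($n{\left(j,s \right)} = 7 \left(2 - -8\right) + \left(j j s + j\right) = 7 \left(2 + 8\right) + \left(j^{2} s + j\right) = 7 \cdot 10 + \left(s j^{2} + j\right) = 70 + \left(j + s j^{2}\right) = 70 + j + s j^{2}$)
$\sqrt{34015 + n{\left(\sqrt{-109 - 30},-2 \right)}} = \sqrt{34015 + \left(70 + \sqrt{-109 - 30} - 2 \left(\sqrt{-109 - 30}\right)^{2}\right)} = \sqrt{34015 + \left(70 + \sqrt{-139} - 2 \left(\sqrt{-139}\right)^{2}\right)} = \sqrt{34015 + \left(70 + i \sqrt{139} - 2 \left(i \sqrt{139}\right)^{2}\right)} = \sqrt{34015 + \left(70 + i \sqrt{139} - -278\right)} = \sqrt{34015 + \left(70 + i \sqrt{139} + 278\right)} = \sqrt{34015 + \left(348 + i \sqrt{139}\right)} = \sqrt{34363 + i \sqrt{139}}$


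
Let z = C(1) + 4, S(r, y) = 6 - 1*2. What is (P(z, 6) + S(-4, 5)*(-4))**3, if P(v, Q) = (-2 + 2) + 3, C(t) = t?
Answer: -2197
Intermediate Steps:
S(r, y) = 4 (S(r, y) = 6 - 2 = 4)
z = 5 (z = 1 + 4 = 5)
P(v, Q) = 3 (P(v, Q) = 0 + 3 = 3)
(P(z, 6) + S(-4, 5)*(-4))**3 = (3 + 4*(-4))**3 = (3 - 16)**3 = (-13)**3 = -2197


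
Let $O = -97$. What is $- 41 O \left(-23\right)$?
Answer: $-91471$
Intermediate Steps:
$- 41 O \left(-23\right) = \left(-41\right) \left(-97\right) \left(-23\right) = 3977 \left(-23\right) = -91471$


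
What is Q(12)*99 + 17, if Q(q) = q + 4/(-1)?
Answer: 809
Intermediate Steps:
Q(q) = -4 + q (Q(q) = q + 4*(-1) = q - 4 = -4 + q)
Q(12)*99 + 17 = (-4 + 12)*99 + 17 = 8*99 + 17 = 792 + 17 = 809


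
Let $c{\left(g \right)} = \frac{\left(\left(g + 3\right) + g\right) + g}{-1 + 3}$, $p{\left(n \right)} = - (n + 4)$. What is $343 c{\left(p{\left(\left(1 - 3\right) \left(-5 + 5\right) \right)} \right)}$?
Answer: $- \frac{3087}{2} \approx -1543.5$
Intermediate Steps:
$p{\left(n \right)} = -4 - n$ ($p{\left(n \right)} = - (4 + n) = -4 - n$)
$c{\left(g \right)} = \frac{3}{2} + \frac{3 g}{2}$ ($c{\left(g \right)} = \frac{\left(\left(3 + g\right) + g\right) + g}{2} = \left(\left(3 + 2 g\right) + g\right) \frac{1}{2} = \left(3 + 3 g\right) \frac{1}{2} = \frac{3}{2} + \frac{3 g}{2}$)
$343 c{\left(p{\left(\left(1 - 3\right) \left(-5 + 5\right) \right)} \right)} = 343 \left(\frac{3}{2} + \frac{3 \left(-4 - \left(1 - 3\right) \left(-5 + 5\right)\right)}{2}\right) = 343 \left(\frac{3}{2} + \frac{3 \left(-4 - \left(-2\right) 0\right)}{2}\right) = 343 \left(\frac{3}{2} + \frac{3 \left(-4 - 0\right)}{2}\right) = 343 \left(\frac{3}{2} + \frac{3 \left(-4 + 0\right)}{2}\right) = 343 \left(\frac{3}{2} + \frac{3}{2} \left(-4\right)\right) = 343 \left(\frac{3}{2} - 6\right) = 343 \left(- \frac{9}{2}\right) = - \frac{3087}{2}$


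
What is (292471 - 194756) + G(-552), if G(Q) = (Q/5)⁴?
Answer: 92905599491/625 ≈ 1.4865e+8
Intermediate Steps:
G(Q) = Q⁴/625 (G(Q) = (Q*(⅕))⁴ = (Q/5)⁴ = Q⁴/625)
(292471 - 194756) + G(-552) = (292471 - 194756) + (1/625)*(-552)⁴ = 97715 + (1/625)*92844527616 = 97715 + 92844527616/625 = 92905599491/625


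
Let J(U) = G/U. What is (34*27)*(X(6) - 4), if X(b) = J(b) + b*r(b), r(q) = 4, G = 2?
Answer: 18666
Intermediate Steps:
J(U) = 2/U
X(b) = 2/b + 4*b (X(b) = 2/b + b*4 = 2/b + 4*b)
(34*27)*(X(6) - 4) = (34*27)*((2/6 + 4*6) - 4) = 918*((2*(⅙) + 24) - 4) = 918*((⅓ + 24) - 4) = 918*(73/3 - 4) = 918*(61/3) = 18666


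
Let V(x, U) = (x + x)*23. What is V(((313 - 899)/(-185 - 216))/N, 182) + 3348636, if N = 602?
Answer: 404183727314/120701 ≈ 3.3486e+6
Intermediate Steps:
V(x, U) = 46*x (V(x, U) = (2*x)*23 = 46*x)
V(((313 - 899)/(-185 - 216))/N, 182) + 3348636 = 46*(((313 - 899)/(-185 - 216))/602) + 3348636 = 46*(-586/(-401)*(1/602)) + 3348636 = 46*(-586*(-1/401)*(1/602)) + 3348636 = 46*((586/401)*(1/602)) + 3348636 = 46*(293/120701) + 3348636 = 13478/120701 + 3348636 = 404183727314/120701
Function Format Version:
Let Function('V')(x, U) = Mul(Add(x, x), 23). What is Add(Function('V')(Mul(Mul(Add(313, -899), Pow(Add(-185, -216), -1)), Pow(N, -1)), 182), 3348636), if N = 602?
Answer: Rational(404183727314, 120701) ≈ 3.3486e+6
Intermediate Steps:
Function('V')(x, U) = Mul(46, x) (Function('V')(x, U) = Mul(Mul(2, x), 23) = Mul(46, x))
Add(Function('V')(Mul(Mul(Add(313, -899), Pow(Add(-185, -216), -1)), Pow(N, -1)), 182), 3348636) = Add(Mul(46, Mul(Mul(Add(313, -899), Pow(Add(-185, -216), -1)), Pow(602, -1))), 3348636) = Add(Mul(46, Mul(Mul(-586, Pow(-401, -1)), Rational(1, 602))), 3348636) = Add(Mul(46, Mul(Mul(-586, Rational(-1, 401)), Rational(1, 602))), 3348636) = Add(Mul(46, Mul(Rational(586, 401), Rational(1, 602))), 3348636) = Add(Mul(46, Rational(293, 120701)), 3348636) = Add(Rational(13478, 120701), 3348636) = Rational(404183727314, 120701)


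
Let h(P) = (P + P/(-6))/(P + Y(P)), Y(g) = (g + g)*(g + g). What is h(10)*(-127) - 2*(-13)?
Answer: 5761/246 ≈ 23.419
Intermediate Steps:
Y(g) = 4*g**2 (Y(g) = (2*g)*(2*g) = 4*g**2)
h(P) = 5*P/(6*(P + 4*P**2)) (h(P) = (P + P/(-6))/(P + 4*P**2) = (P + P*(-1/6))/(P + 4*P**2) = (P - P/6)/(P + 4*P**2) = (5*P/6)/(P + 4*P**2) = 5*P/(6*(P + 4*P**2)))
h(10)*(-127) - 2*(-13) = (5/(6*(1 + 4*10)))*(-127) - 2*(-13) = (5/(6*(1 + 40)))*(-127) + 26 = ((5/6)/41)*(-127) + 26 = ((5/6)*(1/41))*(-127) + 26 = (5/246)*(-127) + 26 = -635/246 + 26 = 5761/246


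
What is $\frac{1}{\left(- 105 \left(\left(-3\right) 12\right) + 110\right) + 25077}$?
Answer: $\frac{1}{28967} \approx 3.4522 \cdot 10^{-5}$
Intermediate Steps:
$\frac{1}{\left(- 105 \left(\left(-3\right) 12\right) + 110\right) + 25077} = \frac{1}{\left(\left(-105\right) \left(-36\right) + 110\right) + 25077} = \frac{1}{\left(3780 + 110\right) + 25077} = \frac{1}{3890 + 25077} = \frac{1}{28967}$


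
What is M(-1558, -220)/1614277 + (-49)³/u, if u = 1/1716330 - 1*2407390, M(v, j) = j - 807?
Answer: 321718652953119217/6669991874983185623 ≈ 0.048234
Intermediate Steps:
M(v, j) = -807 + j
u = -4131875678699/1716330 (u = 1/1716330 - 2407390 = -4131875678699/1716330 ≈ -2.4074e+6)
M(-1558, -220)/1614277 + (-49)³/u = (-807 - 220)/1614277 + (-49)³/(-4131875678699/1716330) = -1027*1/1614277 - 117649*(-1716330/4131875678699) = -1027/1614277 + 201924508170/4131875678699 = 321718652953119217/6669991874983185623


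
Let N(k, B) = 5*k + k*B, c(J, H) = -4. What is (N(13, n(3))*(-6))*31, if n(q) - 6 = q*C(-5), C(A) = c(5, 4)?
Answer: 2418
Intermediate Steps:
C(A) = -4
n(q) = 6 - 4*q (n(q) = 6 + q*(-4) = 6 - 4*q)
N(k, B) = 5*k + B*k
(N(13, n(3))*(-6))*31 = ((13*(5 + (6 - 4*3)))*(-6))*31 = ((13*(5 + (6 - 12)))*(-6))*31 = ((13*(5 - 6))*(-6))*31 = ((13*(-1))*(-6))*31 = -13*(-6)*31 = 78*31 = 2418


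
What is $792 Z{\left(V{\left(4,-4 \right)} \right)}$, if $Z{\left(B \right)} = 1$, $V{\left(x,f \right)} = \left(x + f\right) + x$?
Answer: $792$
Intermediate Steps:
$V{\left(x,f \right)} = f + 2 x$ ($V{\left(x,f \right)} = \left(f + x\right) + x = f + 2 x$)
$792 Z{\left(V{\left(4,-4 \right)} \right)} = 792 \cdot 1 = 792$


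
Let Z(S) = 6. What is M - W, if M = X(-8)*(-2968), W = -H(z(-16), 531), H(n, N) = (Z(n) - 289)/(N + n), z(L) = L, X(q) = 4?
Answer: -6114363/515 ≈ -11873.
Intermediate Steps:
H(n, N) = -283/(N + n) (H(n, N) = (6 - 289)/(N + n) = -283/(N + n))
W = 283/515 (W = -(-283)/(531 - 16) = -(-283)/515 = -1*(-283/515) = 283/515 ≈ 0.54951)
M = -11872 (M = 4*(-2968) = -11872)
M - W = -11872 - 1*283/515 = -11872 - 283/515 = -6114363/515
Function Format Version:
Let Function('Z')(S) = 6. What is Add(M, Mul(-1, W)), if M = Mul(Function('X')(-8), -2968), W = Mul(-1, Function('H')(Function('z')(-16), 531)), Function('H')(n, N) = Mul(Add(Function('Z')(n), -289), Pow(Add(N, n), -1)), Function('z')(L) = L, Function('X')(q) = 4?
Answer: Rational(-6114363, 515) ≈ -11873.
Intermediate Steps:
Function('H')(n, N) = Mul(-283, Pow(Add(N, n), -1)) (Function('H')(n, N) = Mul(Add(6, -289), Pow(Add(N, n), -1)) = Mul(-283, Pow(Add(N, n), -1)))
W = Rational(283, 515) (W = Mul(-1, Mul(-283, Pow(Add(531, -16), -1))) = Mul(-1, Mul(-283, Pow(515, -1))) = Mul(-1, Mul(-283, Rational(1, 515))) = Mul(-1, Rational(-283, 515)) = Rational(283, 515) ≈ 0.54951)
M = -11872 (M = Mul(4, -2968) = -11872)
Add(M, Mul(-1, W)) = Add(-11872, Mul(-1, Rational(283, 515))) = Add(-11872, Rational(-283, 515)) = Rational(-6114363, 515)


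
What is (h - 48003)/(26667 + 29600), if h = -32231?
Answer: -80234/56267 ≈ -1.4260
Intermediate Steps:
(h - 48003)/(26667 + 29600) = (-32231 - 48003)/(26667 + 29600) = -80234/56267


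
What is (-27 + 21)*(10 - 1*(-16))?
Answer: -156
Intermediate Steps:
(-27 + 21)*(10 - 1*(-16)) = -6*(10 + 16) = -6*26 = -156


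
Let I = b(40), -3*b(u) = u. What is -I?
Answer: 40/3 ≈ 13.333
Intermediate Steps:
b(u) = -u/3
I = -40/3 (I = -⅓*40 = -40/3 ≈ -13.333)
-I = -1*(-40/3) = 40/3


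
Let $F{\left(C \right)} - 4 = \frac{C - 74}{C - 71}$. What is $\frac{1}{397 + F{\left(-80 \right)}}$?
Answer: $\frac{151}{60705} \approx 0.0024874$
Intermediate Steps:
$F{\left(C \right)} = 4 + \frac{-74 + C}{-71 + C}$ ($F{\left(C \right)} = 4 + \frac{C - 74}{C - 71} = 4 + \frac{-74 + C}{-71 + C}$)
$\frac{1}{397 + F{\left(-80 \right)}} = \frac{1}{397 + \frac{-358 + 5 \left(-80\right)}{-71 - 80}} = \frac{1}{397 + \frac{-358 - 400}{-151}} = \frac{1}{397 - - \frac{758}{151}} = \frac{1}{397 + \frac{758}{151}} = \frac{1}{\frac{60705}{151}} = \frac{151}{60705}$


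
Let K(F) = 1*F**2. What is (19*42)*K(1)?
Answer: 798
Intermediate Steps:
K(F) = F**2
(19*42)*K(1) = (19*42)*1**2 = 798*1 = 798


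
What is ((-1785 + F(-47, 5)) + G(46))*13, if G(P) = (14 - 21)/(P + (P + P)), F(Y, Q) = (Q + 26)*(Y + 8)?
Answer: -5371327/138 ≈ -38923.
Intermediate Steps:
F(Y, Q) = (8 + Y)*(26 + Q) (F(Y, Q) = (26 + Q)*(8 + Y) = (8 + Y)*(26 + Q))
G(P) = -7/(3*P) (G(P) = -7/(P + 2*P) = -7*1/(3*P) = -7/(3*P))
((-1785 + F(-47, 5)) + G(46))*13 = ((-1785 + (208 + 8*5 + 26*(-47) + 5*(-47))) - 7/3/46)*13 = ((-1785 + (208 + 40 - 1222 - 235)) - 7/3*1/46)*13 = ((-1785 - 1209) - 7/138)*13 = (-2994 - 7/138)*13 = -413179/138*13 = -5371327/138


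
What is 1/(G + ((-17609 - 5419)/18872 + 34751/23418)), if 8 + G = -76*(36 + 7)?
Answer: -27621531/90480851108 ≈ -0.00030527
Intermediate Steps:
G = -3276 (G = -8 - 76*(36 + 7) = -8 - 76*43 = -8 - 3268 = -3276)
1/(G + ((-17609 - 5419)/18872 + 34751/23418)) = 1/(-3276 + ((-17609 - 5419)/18872 + 34751/23418)) = 1/(-3276 + (-23028*1/18872 + 34751*(1/23418))) = 1/(-3276 + (-5757/4718 + 34751/23418)) = 1/(-3276 + 7284448/27621531) = 1/(-90480851108/27621531) = -27621531/90480851108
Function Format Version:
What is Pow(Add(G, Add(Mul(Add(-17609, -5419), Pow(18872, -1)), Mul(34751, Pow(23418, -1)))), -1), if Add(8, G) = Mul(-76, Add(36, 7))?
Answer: Rational(-27621531, 90480851108) ≈ -0.00030527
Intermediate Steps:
G = -3276 (G = Add(-8, Mul(-76, Add(36, 7))) = Add(-8, Mul(-76, 43)) = Add(-8, -3268) = -3276)
Pow(Add(G, Add(Mul(Add(-17609, -5419), Pow(18872, -1)), Mul(34751, Pow(23418, -1)))), -1) = Pow(Add(-3276, Add(Mul(Add(-17609, -5419), Pow(18872, -1)), Mul(34751, Pow(23418, -1)))), -1) = Pow(Add(-3276, Add(Mul(-23028, Rational(1, 18872)), Mul(34751, Rational(1, 23418)))), -1) = Pow(Add(-3276, Add(Rational(-5757, 4718), Rational(34751, 23418))), -1) = Pow(Add(-3276, Rational(7284448, 27621531)), -1) = Pow(Rational(-90480851108, 27621531), -1) = Rational(-27621531, 90480851108)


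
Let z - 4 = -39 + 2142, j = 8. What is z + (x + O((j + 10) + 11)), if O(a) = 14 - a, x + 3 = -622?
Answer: 1467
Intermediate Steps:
x = -625 (x = -3 - 622 = -625)
z = 2107 (z = 4 + (-39 + 2142) = 4 + 2103 = 2107)
z + (x + O((j + 10) + 11)) = 2107 + (-625 + (14 - ((8 + 10) + 11))) = 2107 + (-625 + (14 - (18 + 11))) = 2107 + (-625 + (14 - 1*29)) = 2107 + (-625 + (14 - 29)) = 2107 + (-625 - 15) = 2107 - 640 = 1467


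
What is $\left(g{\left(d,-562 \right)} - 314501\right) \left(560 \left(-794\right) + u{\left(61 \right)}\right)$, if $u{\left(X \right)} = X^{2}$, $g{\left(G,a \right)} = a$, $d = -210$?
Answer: $138917262897$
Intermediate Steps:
$\left(g{\left(d,-562 \right)} - 314501\right) \left(560 \left(-794\right) + u{\left(61 \right)}\right) = \left(-562 - 314501\right) \left(560 \left(-794\right) + 61^{2}\right) = - 315063 \left(-444640 + 3721\right) = \left(-315063\right) \left(-440919\right) = 138917262897$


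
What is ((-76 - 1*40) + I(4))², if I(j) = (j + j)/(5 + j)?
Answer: 1073296/81 ≈ 13251.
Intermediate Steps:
I(j) = 2*j/(5 + j) (I(j) = (2*j)/(5 + j) = 2*j/(5 + j))
((-76 - 1*40) + I(4))² = ((-76 - 1*40) + 2*4/(5 + 4))² = ((-76 - 40) + 2*4/9)² = (-116 + 2*4*(⅑))² = (-116 + 8/9)² = (-1036/9)² = 1073296/81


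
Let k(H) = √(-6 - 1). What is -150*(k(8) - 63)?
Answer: 9450 - 150*I*√7 ≈ 9450.0 - 396.86*I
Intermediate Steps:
k(H) = I*√7 (k(H) = √(-7) = I*√7)
-150*(k(8) - 63) = -150*(I*√7 - 63) = -150*(-63 + I*√7) = 9450 - 150*I*√7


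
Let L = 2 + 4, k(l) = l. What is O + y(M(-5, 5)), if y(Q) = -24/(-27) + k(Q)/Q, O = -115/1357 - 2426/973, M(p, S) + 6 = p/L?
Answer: -356072/516663 ≈ -0.68918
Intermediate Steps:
L = 6
M(p, S) = -6 + p/6
O = -147999/57407 (O = -115*1/1357 - 2426*1/973 = -5/59 - 2426/973 = -147999/57407 ≈ -2.5781)
y(Q) = 17/9 (y(Q) = -24/(-27) + Q/Q = -24*(-1/27) + 1 = 8/9 + 1 = 17/9)
O + y(M(-5, 5)) = -147999/57407 + 17/9 = -356072/516663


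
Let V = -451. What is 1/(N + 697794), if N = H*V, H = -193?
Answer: 1/784837 ≈ 1.2741e-6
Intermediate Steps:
N = 87043 (N = -193*(-451) = 87043)
1/(N + 697794) = 1/(87043 + 697794) = 1/784837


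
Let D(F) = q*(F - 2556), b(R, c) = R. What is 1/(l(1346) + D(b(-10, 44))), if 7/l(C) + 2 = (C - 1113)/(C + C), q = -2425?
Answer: 5151/32052336206 ≈ 1.6071e-7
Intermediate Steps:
l(C) = 7/(-2 + (-1113 + C)/(2*C)) (l(C) = 7/(-2 + (C - 1113)/(C + C)) = 7/(-2 + (-1113 + C)/((2*C))) = 7/(-2 + (-1113 + C)*(1/(2*C))) = 7/(-2 + (-1113 + C)/(2*C)))
D(F) = 6198300 - 2425*F (D(F) = -2425*(F - 2556) = -2425*(-2556 + F) = 6198300 - 2425*F)
1/(l(1346) + D(b(-10, 44))) = 1/(-14*1346/(1113 + 3*1346) + (6198300 - 2425*(-10))) = 1/(-14*1346/(1113 + 4038) + (6198300 + 24250)) = 1/(-14*1346/5151 + 6222550) = 1/(-14*1346*1/5151 + 6222550) = 1/(-18844/5151 + 6222550) = 1/(32052336206/5151) = 5151/32052336206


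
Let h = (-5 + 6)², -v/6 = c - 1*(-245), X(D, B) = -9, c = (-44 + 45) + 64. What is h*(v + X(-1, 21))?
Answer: -1869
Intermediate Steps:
c = 65 (c = 1 + 64 = 65)
v = -1860 (v = -6*(65 - 1*(-245)) = -6*(65 + 245) = -6*310 = -1860)
h = 1 (h = 1² = 1)
h*(v + X(-1, 21)) = 1*(-1860 - 9) = 1*(-1869) = -1869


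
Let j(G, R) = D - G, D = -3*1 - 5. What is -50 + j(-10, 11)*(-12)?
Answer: -74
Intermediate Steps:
D = -8 (D = -3 - 5 = -8)
j(G, R) = -8 - G
-50 + j(-10, 11)*(-12) = -50 + (-8 - 1*(-10))*(-12) = -50 + (-8 + 10)*(-12) = -50 + 2*(-12) = -50 - 24 = -74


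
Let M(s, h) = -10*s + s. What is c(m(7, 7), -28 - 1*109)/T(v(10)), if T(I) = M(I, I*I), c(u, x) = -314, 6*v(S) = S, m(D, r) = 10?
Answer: 314/15 ≈ 20.933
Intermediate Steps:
v(S) = S/6
M(s, h) = -9*s
T(I) = -9*I
c(m(7, 7), -28 - 1*109)/T(v(10)) = -314/((-3*10/2)) = -314/((-9*5/3)) = -314/(-15) = -314*(-1/15) = 314/15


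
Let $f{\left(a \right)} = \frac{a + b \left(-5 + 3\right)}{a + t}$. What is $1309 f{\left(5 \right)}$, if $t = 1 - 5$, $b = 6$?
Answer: $-9163$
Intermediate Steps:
$t = -4$
$f{\left(a \right)} = \frac{-12 + a}{-4 + a}$ ($f{\left(a \right)} = \frac{a + 6 \left(-5 + 3\right)}{a - 4} = \frac{a + 6 \left(-2\right)}{-4 + a} = \frac{a - 12}{-4 + a} = \frac{-12 + a}{-4 + a}$)
$1309 f{\left(5 \right)} = 1309 \frac{-12 + 5}{-4 + 5} = 1309 \cdot 1^{-1} \left(-7\right) = 1309 \cdot 1 \left(-7\right) = 1309 \left(-7\right) = -9163$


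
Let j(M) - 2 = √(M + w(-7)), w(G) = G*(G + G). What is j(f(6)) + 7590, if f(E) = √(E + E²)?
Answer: 7592 + √(98 + √42) ≈ 7602.2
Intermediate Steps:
w(G) = 2*G² (w(G) = G*(2*G) = 2*G²)
j(M) = 2 + √(98 + M) (j(M) = 2 + √(M + 2*(-7)²) = 2 + √(M + 2*49) = 2 + √(M + 98) = 2 + √(98 + M))
j(f(6)) + 7590 = (2 + √(98 + √(6*(1 + 6)))) + 7590 = (2 + √(98 + √(6*7))) + 7590 = (2 + √(98 + √42)) + 7590 = 7592 + √(98 + √42)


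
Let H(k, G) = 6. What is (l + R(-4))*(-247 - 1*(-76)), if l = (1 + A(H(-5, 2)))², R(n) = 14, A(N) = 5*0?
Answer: -2565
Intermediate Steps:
A(N) = 0
l = 1 (l = (1 + 0)² = 1² = 1)
(l + R(-4))*(-247 - 1*(-76)) = (1 + 14)*(-247 - 1*(-76)) = 15*(-247 + 76) = 15*(-171) = -2565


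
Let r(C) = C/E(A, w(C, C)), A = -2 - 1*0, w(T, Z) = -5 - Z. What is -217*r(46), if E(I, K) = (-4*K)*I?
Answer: 4991/204 ≈ 24.466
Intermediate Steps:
A = -2 (A = -2 + 0 = -2)
E(I, K) = -4*I*K
r(C) = C/(-40 - 8*C) (r(C) = C/((-4*(-2)*(-5 - C))) = C/(-40 - 8*C))
-217*r(46) = -(-217)*46/(40 + 8*46) = -(-217)*46/(40 + 368) = -(-217)*46/408 = -217*(-23/204) = 4991/204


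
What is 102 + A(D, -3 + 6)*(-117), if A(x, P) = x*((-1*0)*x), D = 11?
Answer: 102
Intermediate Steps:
A(x, P) = 0 (A(x, P) = x*(0*x) = x*0 = 0)
102 + A(D, -3 + 6)*(-117) = 102 + 0*(-117) = 102 + 0 = 102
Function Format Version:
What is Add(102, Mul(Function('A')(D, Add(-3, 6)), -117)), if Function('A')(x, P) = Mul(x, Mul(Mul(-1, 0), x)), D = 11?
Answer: 102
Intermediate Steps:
Function('A')(x, P) = 0 (Function('A')(x, P) = Mul(x, Mul(0, x)) = Mul(x, 0) = 0)
Add(102, Mul(Function('A')(D, Add(-3, 6)), -117)) = Add(102, Mul(0, -117)) = Add(102, 0) = 102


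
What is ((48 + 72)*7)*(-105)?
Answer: -88200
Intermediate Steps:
((48 + 72)*7)*(-105) = (120*7)*(-105) = 840*(-105) = -88200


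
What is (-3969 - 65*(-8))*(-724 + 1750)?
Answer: -3538674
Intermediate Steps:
(-3969 - 65*(-8))*(-724 + 1750) = (-3969 + 520)*1026 = -3449*1026 = -3538674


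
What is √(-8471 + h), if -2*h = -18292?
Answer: 15*√3 ≈ 25.981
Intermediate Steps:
h = 9146 (h = -½*(-18292) = 9146)
√(-8471 + h) = √(-8471 + 9146) = √675 = 15*√3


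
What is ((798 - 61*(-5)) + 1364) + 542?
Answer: 3009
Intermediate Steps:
((798 - 61*(-5)) + 1364) + 542 = ((798 + 305) + 1364) + 542 = (1103 + 1364) + 542 = 2467 + 542 = 3009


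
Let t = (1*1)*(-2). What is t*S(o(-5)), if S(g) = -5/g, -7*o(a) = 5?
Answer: -14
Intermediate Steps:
o(a) = -5/7 (o(a) = -⅐*5 = -5/7)
t = -2 (t = 1*(-2) = -2)
t*S(o(-5)) = -(-10)/(-5/7) = -(-10)*(-7)/5 = -2*7 = -14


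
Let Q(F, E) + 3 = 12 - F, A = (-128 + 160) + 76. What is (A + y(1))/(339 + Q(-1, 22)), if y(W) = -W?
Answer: 107/349 ≈ 0.30659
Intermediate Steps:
A = 108 (A = 32 + 76 = 108)
Q(F, E) = 9 - F (Q(F, E) = -3 + (12 - F) = 9 - F)
(A + y(1))/(339 + Q(-1, 22)) = (108 - 1*1)/(339 + (9 - 1*(-1))) = (108 - 1)/(339 + (9 + 1)) = 107/(339 + 10) = 107/349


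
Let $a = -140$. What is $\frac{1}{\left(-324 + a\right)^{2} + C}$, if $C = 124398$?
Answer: $\frac{1}{339694} \approx 2.9438 \cdot 10^{-6}$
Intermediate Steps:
$\frac{1}{\left(-324 + a\right)^{2} + C} = \frac{1}{\left(-324 - 140\right)^{2} + 124398} = \frac{1}{\left(-464\right)^{2} + 124398} = \frac{1}{215296 + 124398} = \frac{1}{339694}$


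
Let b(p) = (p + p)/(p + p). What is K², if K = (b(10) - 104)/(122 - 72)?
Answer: 10609/2500 ≈ 4.2436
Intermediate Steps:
b(p) = 1 (b(p) = (2*p)/((2*p)) = (2*p)*(1/(2*p)) = 1)
K = -103/50 (K = (1 - 104)/(122 - 72) = -103/50 ≈ -2.0600)
K² = (-103/50)² = 10609/2500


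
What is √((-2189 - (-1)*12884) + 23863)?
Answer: √34558 ≈ 185.90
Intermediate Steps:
√((-2189 - (-1)*12884) + 23863) = √((-2189 - 1*(-12884)) + 23863) = √((-2189 + 12884) + 23863) = √(10695 + 23863) = √34558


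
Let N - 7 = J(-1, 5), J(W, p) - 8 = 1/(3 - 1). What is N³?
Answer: 29791/8 ≈ 3723.9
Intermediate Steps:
J(W, p) = 17/2 (J(W, p) = 8 + 1/(3 - 1) = 8 + 1/2 = 8 + ½ = 17/2)
N = 31/2 (N = 7 + 17/2 = 31/2 ≈ 15.500)
N³ = (31/2)³ = 29791/8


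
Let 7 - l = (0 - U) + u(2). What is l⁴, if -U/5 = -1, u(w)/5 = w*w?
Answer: 4096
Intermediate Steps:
u(w) = 5*w² (u(w) = 5*(w*w) = 5*w²)
U = 5 (U = -5*(-1) = 5)
l = -8 (l = 7 - ((0 - 1*5) + 5*2²) = 7 - ((0 - 5) + 5*4) = 7 - (-5 + 20) = 7 - 1*15 = 7 - 15 = -8)
l⁴ = (-8)⁴ = 4096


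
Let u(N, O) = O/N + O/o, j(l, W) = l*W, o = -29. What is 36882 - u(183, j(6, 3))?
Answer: 65245182/1769 ≈ 36883.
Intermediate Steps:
j(l, W) = W*l
u(N, O) = -O/29 + O/N (u(N, O) = O/N + O/(-29) = O/N + O*(-1/29) = O/N - O/29 = -O/29 + O/N)
36882 - u(183, j(6, 3)) = 36882 - (-3*6/29 + (3*6)/183) = 36882 - (-1/29*18 + 18*(1/183)) = 36882 - (-18/29 + 6/61) = 36882 - 1*(-924/1769) = 36882 + 924/1769 = 65245182/1769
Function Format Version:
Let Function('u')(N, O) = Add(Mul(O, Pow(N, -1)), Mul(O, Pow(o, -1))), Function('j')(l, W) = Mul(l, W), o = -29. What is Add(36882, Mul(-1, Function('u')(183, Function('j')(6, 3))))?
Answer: Rational(65245182, 1769) ≈ 36883.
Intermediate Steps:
Function('j')(l, W) = Mul(W, l)
Function('u')(N, O) = Add(Mul(Rational(-1, 29), O), Mul(O, Pow(N, -1))) (Function('u')(N, O) = Add(Mul(O, Pow(N, -1)), Mul(O, Pow(-29, -1))) = Add(Mul(O, Pow(N, -1)), Mul(O, Rational(-1, 29))) = Add(Mul(O, Pow(N, -1)), Mul(Rational(-1, 29), O)) = Add(Mul(Rational(-1, 29), O), Mul(O, Pow(N, -1))))
Add(36882, Mul(-1, Function('u')(183, Function('j')(6, 3)))) = Add(36882, Mul(-1, Add(Mul(Rational(-1, 29), Mul(3, 6)), Mul(Mul(3, 6), Pow(183, -1))))) = Add(36882, Mul(-1, Add(Mul(Rational(-1, 29), 18), Mul(18, Rational(1, 183))))) = Add(36882, Mul(-1, Add(Rational(-18, 29), Rational(6, 61)))) = Add(36882, Mul(-1, Rational(-924, 1769))) = Add(36882, Rational(924, 1769)) = Rational(65245182, 1769)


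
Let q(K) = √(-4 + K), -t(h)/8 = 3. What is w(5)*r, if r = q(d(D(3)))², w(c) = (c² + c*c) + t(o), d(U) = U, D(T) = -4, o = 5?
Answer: -208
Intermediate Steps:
t(h) = -24 (t(h) = -8*3 = -24)
w(c) = -24 + 2*c² (w(c) = (c² + c*c) - 24 = (c² + c²) - 24 = 2*c² - 24 = -24 + 2*c²)
r = -8 (r = (√(-4 - 4))² = (√(-8))² = (2*I*√2)² = -8)
w(5)*r = (-24 + 2*5²)*(-8) = (-24 + 2*25)*(-8) = (-24 + 50)*(-8) = 26*(-8) = -208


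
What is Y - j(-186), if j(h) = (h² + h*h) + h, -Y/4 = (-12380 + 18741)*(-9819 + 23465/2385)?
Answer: 119018796818/477 ≈ 2.4952e+8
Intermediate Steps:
Y = 119051712680/477 (Y = -4*(-12380 + 18741)*(-9819 + 23465/2385) = -25444*(-9819 + 23465*(1/2385)) = -25444*(-9819 + 4693/477) = -25444*(-4678970)/477 = -4*(-29762928170/477) = 119051712680/477 ≈ 2.4958e+8)
j(h) = h + 2*h² (j(h) = (h² + h²) + h = 2*h² + h = h + 2*h²)
Y - j(-186) = 119051712680/477 - (-186)*(1 + 2*(-186)) = 119051712680/477 - (-186)*(1 - 372) = 119051712680/477 - (-186)*(-371) = 119051712680/477 - 1*69006 = 119051712680/477 - 69006 = 119018796818/477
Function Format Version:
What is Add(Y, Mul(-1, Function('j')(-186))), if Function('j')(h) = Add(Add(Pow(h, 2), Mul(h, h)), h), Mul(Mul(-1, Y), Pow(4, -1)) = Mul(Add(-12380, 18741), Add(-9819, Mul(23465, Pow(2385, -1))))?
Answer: Rational(119018796818, 477) ≈ 2.4952e+8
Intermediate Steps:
Y = Rational(119051712680, 477) (Y = Mul(-4, Mul(Add(-12380, 18741), Add(-9819, Mul(23465, Pow(2385, -1))))) = Mul(-4, Mul(6361, Add(-9819, Mul(23465, Rational(1, 2385))))) = Mul(-4, Mul(6361, Add(-9819, Rational(4693, 477)))) = Mul(-4, Mul(6361, Rational(-4678970, 477))) = Mul(-4, Rational(-29762928170, 477)) = Rational(119051712680, 477) ≈ 2.4958e+8)
Function('j')(h) = Add(h, Mul(2, Pow(h, 2))) (Function('j')(h) = Add(Add(Pow(h, 2), Pow(h, 2)), h) = Add(Mul(2, Pow(h, 2)), h) = Add(h, Mul(2, Pow(h, 2))))
Add(Y, Mul(-1, Function('j')(-186))) = Add(Rational(119051712680, 477), Mul(-1, Mul(-186, Add(1, Mul(2, -186))))) = Add(Rational(119051712680, 477), Mul(-1, Mul(-186, Add(1, -372)))) = Add(Rational(119051712680, 477), Mul(-1, Mul(-186, -371))) = Add(Rational(119051712680, 477), Mul(-1, 69006)) = Add(Rational(119051712680, 477), -69006) = Rational(119018796818, 477)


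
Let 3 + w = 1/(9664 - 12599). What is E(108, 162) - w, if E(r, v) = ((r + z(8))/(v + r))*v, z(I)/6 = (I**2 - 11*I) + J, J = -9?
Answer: -149684/2935 ≈ -51.000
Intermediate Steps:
z(I) = -54 - 66*I + 6*I**2 (z(I) = 6*((I**2 - 11*I) - 9) = 6*(-9 + I**2 - 11*I) = -54 - 66*I + 6*I**2)
E(r, v) = v*(-198 + r)/(r + v) (E(r, v) = ((r + (-54 - 66*8 + 6*8**2))/(v + r))*v = ((r + (-54 - 528 + 6*64))/(r + v))*v = ((r + (-54 - 528 + 384))/(r + v))*v = ((r - 198)/(r + v))*v = ((-198 + r)/(r + v))*v = v*(-198 + r)/(r + v))
w = -8806/2935 (w = -3 + 1/(9664 - 12599) = -3 + 1/(-2935) = -3 - 1/2935 = -8806/2935 ≈ -3.0003)
E(108, 162) - w = 162*(-198 + 108)/(108 + 162) - 1*(-8806/2935) = 162*(-90)/270 + 8806/2935 = 162*(1/270)*(-90) + 8806/2935 = -54 + 8806/2935 = -149684/2935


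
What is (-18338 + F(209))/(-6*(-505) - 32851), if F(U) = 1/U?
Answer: 3832641/6232589 ≈ 0.61494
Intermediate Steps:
(-18338 + F(209))/(-6*(-505) - 32851) = (-18338 + 1/209)/(-6*(-505) - 32851) = (-18338 + 1/209)/(3030 - 32851) = -3832641/209/(-29821) = -3832641/209*(-1/29821) = 3832641/6232589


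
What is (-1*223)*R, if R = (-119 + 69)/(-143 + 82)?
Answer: -11150/61 ≈ -182.79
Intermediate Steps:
R = 50/61 (R = -50/(-61) = -50*(-1/61) = 50/61 ≈ 0.81967)
(-1*223)*R = -1*223*(50/61) = -223*50/61 = -11150/61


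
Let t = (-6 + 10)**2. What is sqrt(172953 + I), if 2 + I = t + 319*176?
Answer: sqrt(229111) ≈ 478.66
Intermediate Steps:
t = 16 (t = 4**2 = 16)
I = 56158 (I = -2 + (16 + 319*176) = -2 + (16 + 56144) = -2 + 56160 = 56158)
sqrt(172953 + I) = sqrt(172953 + 56158) = sqrt(229111)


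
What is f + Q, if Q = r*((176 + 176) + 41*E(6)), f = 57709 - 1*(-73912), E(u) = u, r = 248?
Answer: 279925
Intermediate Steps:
f = 131621 (f = 57709 + 73912 = 131621)
Q = 148304 (Q = 248*((176 + 176) + 41*6) = 248*(352 + 246) = 248*598 = 148304)
f + Q = 131621 + 148304 = 279925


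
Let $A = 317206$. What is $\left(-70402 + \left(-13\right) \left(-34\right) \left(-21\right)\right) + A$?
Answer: $237522$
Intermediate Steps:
$\left(-70402 + \left(-13\right) \left(-34\right) \left(-21\right)\right) + A = \left(-70402 + \left(-13\right) \left(-34\right) \left(-21\right)\right) + 317206 = \left(-70402 + 442 \left(-21\right)\right) + 317206 = \left(-70402 - 9282\right) + 317206 = -79684 + 317206 = 237522$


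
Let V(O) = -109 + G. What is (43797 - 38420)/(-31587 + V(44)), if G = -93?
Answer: -5377/31789 ≈ -0.16915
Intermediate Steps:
V(O) = -202 (V(O) = -109 - 93 = -202)
(43797 - 38420)/(-31587 + V(44)) = (43797 - 38420)/(-31587 - 202) = 5377/(-31789) = 5377*(-1/31789) = -5377/31789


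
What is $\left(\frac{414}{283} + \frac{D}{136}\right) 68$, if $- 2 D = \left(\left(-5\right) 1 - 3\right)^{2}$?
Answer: $\frac{23624}{283} \approx 83.477$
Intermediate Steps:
$D = -32$ ($D = - \frac{\left(\left(-5\right) 1 - 3\right)^{2}}{2} = - \frac{\left(-5 - 3\right)^{2}}{2} = - \frac{\left(-8\right)^{2}}{2} = \left(- \frac{1}{2}\right) 64 = -32$)
$\left(\frac{414}{283} + \frac{D}{136}\right) 68 = \left(\frac{414}{283} - \frac{32}{136}\right) 68 = \left(414 \cdot \frac{1}{283} - \frac{4}{17}\right) 68 = \left(\frac{414}{283} - \frac{4}{17}\right) 68 = \frac{5906}{4811} \cdot 68 = \frac{23624}{283}$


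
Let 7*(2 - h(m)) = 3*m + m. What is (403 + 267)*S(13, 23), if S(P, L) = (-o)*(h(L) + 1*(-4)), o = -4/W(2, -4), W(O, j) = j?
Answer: 71020/7 ≈ 10146.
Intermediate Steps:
h(m) = 2 - 4*m/7 (h(m) = 2 - (3*m + m)/7 = 2 - 4*m/7)
o = 1 (o = -4/(-4) = -4*(-¼) = 1)
S(P, L) = 2 + 4*L/7 (S(P, L) = (-1*1)*((2 - 4*L/7) + 1*(-4)) = -((2 - 4*L/7) - 4) = -(-2 - 4*L/7) = 2 + 4*L/7)
(403 + 267)*S(13, 23) = (403 + 267)*(2 + (4/7)*23) = 670*(2 + 92/7) = 670*(106/7) = 71020/7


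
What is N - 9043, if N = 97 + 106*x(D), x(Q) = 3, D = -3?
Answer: -8628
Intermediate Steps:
N = 415 (N = 97 + 106*3 = 97 + 318 = 415)
N - 9043 = 415 - 9043 = -8628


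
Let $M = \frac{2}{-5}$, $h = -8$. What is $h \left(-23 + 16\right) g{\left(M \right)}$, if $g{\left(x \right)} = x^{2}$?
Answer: $\frac{224}{25} \approx 8.96$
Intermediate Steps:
$M = - \frac{2}{5}$ ($M = 2 \left(- \frac{1}{5}\right) = - \frac{2}{5} \approx -0.4$)
$h \left(-23 + 16\right) g{\left(M \right)} = - 8 \left(-23 + 16\right) \left(- \frac{2}{5}\right)^{2} = \left(-8\right) \left(-7\right) \frac{4}{25} = 56 \cdot \frac{4}{25} = \frac{224}{25}$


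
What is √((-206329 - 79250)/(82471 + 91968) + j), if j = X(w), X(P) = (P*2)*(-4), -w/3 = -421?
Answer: I*√307504075656165/174439 ≈ 100.53*I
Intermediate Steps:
w = 1263 (w = -3*(-421) = 1263)
X(P) = -8*P (X(P) = (2*P)*(-4) = -8*P)
j = -10104 (j = -8*1263 = -10104)
√((-206329 - 79250)/(82471 + 91968) + j) = √((-206329 - 79250)/(82471 + 91968) - 10104) = √(-285579/174439 - 10104) = √(-1762817235/174439) = I*√307504075656165/174439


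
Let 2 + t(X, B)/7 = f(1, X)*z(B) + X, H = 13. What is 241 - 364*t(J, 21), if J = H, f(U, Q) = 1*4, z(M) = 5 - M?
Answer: 135285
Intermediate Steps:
f(U, Q) = 4
J = 13
t(X, B) = 126 - 28*B + 7*X (t(X, B) = -14 + 7*(4*(5 - B) + X) = -14 + 7*((20 - 4*B) + X) = -14 + 7*(20 + X - 4*B) = -14 + (140 - 28*B + 7*X) = 126 - 28*B + 7*X)
241 - 364*t(J, 21) = 241 - 364*(126 - 28*21 + 7*13) = 241 - 364*(126 - 588 + 91) = 241 - 364*(-371) = 241 + 135044 = 135285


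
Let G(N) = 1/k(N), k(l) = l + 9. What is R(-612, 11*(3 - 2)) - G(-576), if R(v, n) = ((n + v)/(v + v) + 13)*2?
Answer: 1040387/38556 ≈ 26.984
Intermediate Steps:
k(l) = 9 + l
R(v, n) = 26 + (n + v)/v (R(v, n) = ((n + v)/((2*v)) + 13)*2 = ((n + v)*(1/(2*v)) + 13)*2 = ((n + v)/(2*v) + 13)*2 = (13 + (n + v)/(2*v))*2 = 26 + (n + v)/v)
G(N) = 1/(9 + N)
R(-612, 11*(3 - 2)) - G(-576) = (27 + (11*(3 - 2))/(-612)) - 1/(9 - 576) = (27 + (11*1)*(-1/612)) - 1/(-567) = (27 + 11*(-1/612)) - 1*(-1/567) = (27 - 11/612) + 1/567 = 16513/612 + 1/567 = 1040387/38556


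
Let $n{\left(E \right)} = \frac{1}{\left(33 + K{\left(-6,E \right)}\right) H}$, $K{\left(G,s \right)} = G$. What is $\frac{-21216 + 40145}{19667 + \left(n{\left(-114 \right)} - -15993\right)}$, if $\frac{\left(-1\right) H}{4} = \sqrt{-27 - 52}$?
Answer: $\frac{621990300651840}{1171756253433601} - \frac{2044332 i \sqrt{79}}{1171756253433601} \approx 0.53082 - 1.5507 \cdot 10^{-8} i$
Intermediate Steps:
$H = - 4 i \sqrt{79}$ ($H = - 4 \sqrt{-27 - 52} = - 4 \sqrt{-79} = - 4 i \sqrt{79} \approx - 35.553 i$)
$n{\left(E \right)} = \frac{i \sqrt{79}}{8532}$ ($n{\left(E \right)} = \frac{1}{\left(33 - 6\right) \left(- 4 i \sqrt{79}\right)} = \frac{\frac{1}{316} i \sqrt{79}}{27} = \frac{i \sqrt{79}}{8532}$)
$\frac{-21216 + 40145}{19667 + \left(n{\left(-114 \right)} - -15993\right)} = \frac{-21216 + 40145}{19667 + \left(\frac{i \sqrt{79}}{8532} - -15993\right)} = \frac{18929}{19667 + \left(\frac{i \sqrt{79}}{8532} + 15993\right)} = \frac{18929}{19667 + \left(15993 + \frac{i \sqrt{79}}{8532}\right)} = \frac{18929}{35660 + \frac{i \sqrt{79}}{8532}}$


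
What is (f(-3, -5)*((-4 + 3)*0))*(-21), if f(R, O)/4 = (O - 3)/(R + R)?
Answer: 0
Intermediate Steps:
f(R, O) = 2*(-3 + O)/R (f(R, O) = 4*((O - 3)/(R + R)) = 4*((-3 + O)/((2*R))) = 4*((-3 + O)*(1/(2*R))) = 4*((-3 + O)/(2*R)) = 2*(-3 + O)/R)
(f(-3, -5)*((-4 + 3)*0))*(-21) = ((2*(-3 - 5)/(-3))*((-4 + 3)*0))*(-21) = ((2*(-1/3)*(-8))*(-1*0))*(-21) = ((16/3)*0)*(-21) = 0*(-21) = 0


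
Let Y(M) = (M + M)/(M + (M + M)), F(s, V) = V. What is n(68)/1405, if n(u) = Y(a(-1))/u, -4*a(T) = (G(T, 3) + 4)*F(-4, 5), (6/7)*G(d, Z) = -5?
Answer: 1/143310 ≈ 6.9779e-6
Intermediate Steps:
G(d, Z) = -35/6 (G(d, Z) = (7/6)*(-5) = -35/6)
a(T) = 55/24 (a(T) = -(-35/6 + 4)*5/4 = -(-11)*5/24 = -¼*(-55/6) = 55/24)
Y(M) = ⅔ (Y(M) = (2*M)/(M + 2*M) = (2*M)/((3*M)) = (2*M)*(1/(3*M)) = ⅔)
n(u) = 2/(3*u)
n(68)/1405 = ((⅔)/68)/1405 = ((⅔)*(1/68))*(1/1405) = (1/102)*(1/1405) = 1/143310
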